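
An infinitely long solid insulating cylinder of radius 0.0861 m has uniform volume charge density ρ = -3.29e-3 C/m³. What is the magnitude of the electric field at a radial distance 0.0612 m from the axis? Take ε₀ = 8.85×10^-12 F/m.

Choose a coaxial cylinder of radius r = 0.0612 m (arbitrary length L) as the Gaussian surface (r < R).
Charge inside radius r per length L is ρ·πr²·L, so λ_enc = ρπr² = -3.871e-5 C/m.
Since E is radial and uniform over the curved surface, Φ = E·2πrL = Q_enc/ε₀ = λ_enc L/ε₀.
E = |λ_enc|/(2πε₀r) = (3.871e-5)/(2π·8.85×10^-12·0.0612) = 1.14e7 N/C.

1.14×10^7 V/m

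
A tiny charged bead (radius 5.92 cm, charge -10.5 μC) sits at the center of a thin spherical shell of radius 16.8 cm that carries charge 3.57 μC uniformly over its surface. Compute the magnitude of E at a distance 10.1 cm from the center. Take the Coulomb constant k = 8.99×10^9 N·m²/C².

E ≈ 9.25e6 N/C

Take a concentric spherical Gaussian surface of radius r = 10.1 cm (between the bodies, 5.92 cm < r < 16.8 cm).
The shell at 16.8 cm lies outside the Gaussian surface, so Q_enc = -10.5 μC = -1.05×10^-5 C.
By Gauss's law, ∮E·dA = E·4πr² = Q_enc/ε₀.
E = k|Q_enc|/r² = (8.99×10^9)(1.05×10^-5)/(0.101)² = 9.25×10^6 N/C.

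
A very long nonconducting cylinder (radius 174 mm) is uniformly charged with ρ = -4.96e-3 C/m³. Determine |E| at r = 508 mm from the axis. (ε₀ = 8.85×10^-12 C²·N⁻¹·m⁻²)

E = 1.67e7 N/C

Take a coaxial cylindrical Gaussian surface of radius r = 508 mm and length L (r > 174 mm, full cross-section enclosed).
λ_enc = ρ·πR² = (-4.96e-3)π(0.174)² = -4.718×10^-4 C/m.
Applying ∮E·dA = Q_enc/ε₀ with the end caps contributing no flux:
E = |λ_enc|/(2πε₀r) = (4.718e-4)/(2π·8.85×10^-12·0.508) = 1.67×10^7 N/C.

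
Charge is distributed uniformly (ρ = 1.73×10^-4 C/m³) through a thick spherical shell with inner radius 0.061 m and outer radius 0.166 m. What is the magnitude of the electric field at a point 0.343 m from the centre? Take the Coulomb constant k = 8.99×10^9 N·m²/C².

By spherical symmetry E is radial; choose a Gaussian sphere of radius r = 0.343 m (r > 0.166 m, enclosing the whole shell).
Q_enc = ρ·(4π/3)(b³ − a³) = (1.73×10^-4)·(4π/3)·((0.166)³ − (0.061)³) = 3.15e-6 C.
By Gauss's law, ∮E·dA = E·4πr² = Q_enc/ε₀.
E = k|Q_enc|/r² = (8.99×10^9)(3.15e-6)/(0.343)² = 2.41e5 N/C.

2.41e5 V/m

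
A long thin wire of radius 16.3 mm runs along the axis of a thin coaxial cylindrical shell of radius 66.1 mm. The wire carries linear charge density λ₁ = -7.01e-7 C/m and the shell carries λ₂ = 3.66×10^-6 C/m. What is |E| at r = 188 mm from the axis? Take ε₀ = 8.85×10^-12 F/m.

E = 2.83e5 N/C

Take a coaxial cylindrical Gaussian surface of radius r = 188 mm and length L (r > 66.1 mm, enclosing both).
λ_enc = λ₁ + λ₂ = (-7.01×10^-7) + (3.66×10^-6) = 2.959e-6 C/m.
Gauss's law: E·2πrL = λ_enc L/ε₀.
E = |λ_enc|/(2πε₀r) = (2.959×10^-6)/(2π·8.85×10^-12·0.188) = 2.83×10^5 N/C.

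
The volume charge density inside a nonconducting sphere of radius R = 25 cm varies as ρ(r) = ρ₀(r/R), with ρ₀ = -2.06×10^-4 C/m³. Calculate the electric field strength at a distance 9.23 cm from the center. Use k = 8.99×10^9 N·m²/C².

|E| = 1.98e5 V/m

Take a concentric spherical Gaussian surface of radius r = 9.23 cm (r < R).
Integrate the density: Q_enc = 4π ∫₀^r ρ₀(r'/R)^1 r'² dr' = 4πρ₀ r^4/(4·R) = -1.879×10^-7 C.
Applying ∮E·dA = Q_enc/ε₀ with Φ = E(4πr²):
E = k|Q_enc|/r² = (8.99×10^9)(1.879×10^-7)/(0.0923)² = 1.98×10^5 N/C.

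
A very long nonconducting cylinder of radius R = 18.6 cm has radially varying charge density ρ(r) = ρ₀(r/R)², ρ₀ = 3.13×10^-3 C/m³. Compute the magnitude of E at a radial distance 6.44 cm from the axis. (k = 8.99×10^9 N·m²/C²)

E = 6.82×10^5 V/m

By cylindrical symmetry E is radial; use a coaxial Gaussian cylinder of radius 6.44 cm and length L (r < R).
λ_enc = ∫₀^r ρ(r')·2πr' dr' = (2πρ₀/R²)·r^4/4 = 2.444×10^-6 C/m.
Gauss's law: E·2πrL = λ_enc L/ε₀.
E = 2k|λ_enc|/r = 2(8.99×10^9)(2.444×10^-6)/(0.0644) = 6.82×10^5 N/C.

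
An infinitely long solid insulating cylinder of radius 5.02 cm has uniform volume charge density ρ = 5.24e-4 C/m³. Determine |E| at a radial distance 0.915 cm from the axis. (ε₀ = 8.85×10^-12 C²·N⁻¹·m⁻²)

2.71×10^5 N/C

Coaxial Gaussian cylinder, radius r = 0.915 cm, length L (r < R).
Enclosed charge per unit length: λ_enc = ρ·πr² = (5.24×10^-4)π(0.00915)² = 1.378×10^-7 C/m.
By Gauss's law (flux through the curved wall only), E·2πrL = λ_enc L/ε₀.
E = |λ_enc|/(2πε₀r) = (1.378×10^-7)/(2π·8.85×10^-12·0.00915) = 2.71×10^5 N/C.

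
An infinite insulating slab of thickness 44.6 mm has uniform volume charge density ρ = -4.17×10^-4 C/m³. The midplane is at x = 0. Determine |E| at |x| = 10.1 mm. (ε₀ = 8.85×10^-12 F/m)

4.76e5 N/C

By symmetry E is perpendicular to the slab. A Gaussian pillbox from −10.1 mm to +10.1 mm (face area A) lies entirely within the slab.
Q_enc = ρ·(2x)·A and flux = 2EA, so 2EA = 2ρxA/ε₀ ⇒ E = |ρ|x/ε₀.
E = (4.17×10^-4)(0.0101)/(8.85×10^-12) = 4.76×10^5 N/C.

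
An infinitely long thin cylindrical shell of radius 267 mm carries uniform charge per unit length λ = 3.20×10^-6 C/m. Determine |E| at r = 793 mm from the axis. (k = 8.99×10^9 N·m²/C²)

E ≈ 7.26×10^4 N/C

By cylindrical symmetry E is radial; use a coaxial Gaussian cylinder of radius 793 mm and length L (r > 267 mm).
The full line charge is enclosed: λ_enc = 3.20×10^-6 C/m.
Applying ∮E·dA = Q_enc/ε₀ with the end caps contributing no flux:
E = 2k|λ_enc|/r = 2(8.99×10^9)(3.20×10^-6)/(0.793) = 7.26×10^4 N/C.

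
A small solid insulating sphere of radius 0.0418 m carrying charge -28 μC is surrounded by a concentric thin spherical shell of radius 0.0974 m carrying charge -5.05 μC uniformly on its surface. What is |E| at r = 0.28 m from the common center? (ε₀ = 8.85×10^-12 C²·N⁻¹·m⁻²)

E = 3.79e6 V/m

Use a concentric Gaussian sphere at r = 0.28 m (r > 0.0974 m, enclosing both).
Q_enc = (-28 μC) + (-5.05 μC) = -3.305×10^-5 C.
Since E is radial and uniform over the Gaussian sphere, Φ = E·4πr² = Q_enc/ε₀.
E = |Q_enc|/(4πε₀r²) = (3.305×10^-5)/(4π·8.85×10^-12·(0.28)²) = 3.79×10^6 N/C.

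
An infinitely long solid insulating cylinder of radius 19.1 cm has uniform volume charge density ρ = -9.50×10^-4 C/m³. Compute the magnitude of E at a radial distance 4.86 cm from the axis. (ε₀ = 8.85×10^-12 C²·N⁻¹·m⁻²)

2.61×10^6 V/m

Coaxial Gaussian cylinder, radius r = 4.86 cm, length L (r < R).
Charge inside radius r per length L is ρ·πr²·L, so λ_enc = ρπr² = -7.049e-6 C/m.
Since E is radial and uniform over the curved surface, Φ = E·2πrL = Q_enc/ε₀ = λ_enc L/ε₀.
E = |λ_enc|/(2πε₀r) = (7.049e-6)/(2π·8.85×10^-12·0.0486) = 2.61×10^6 N/C.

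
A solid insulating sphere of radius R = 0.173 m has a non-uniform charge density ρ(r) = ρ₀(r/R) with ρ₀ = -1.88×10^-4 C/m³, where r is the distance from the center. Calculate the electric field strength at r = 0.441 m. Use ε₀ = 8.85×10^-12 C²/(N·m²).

Symmetry ⇒ E = E(r) r̂. Gaussian sphere of radius r = 0.441 m (r > R, all charge enclosed).
Q_enc = 4π ∫₀^R ρ₀(r'/R)^1 r'² dr' = 4πρ₀R³/4 = -3.058×10^-6 C.
Applying ∮E·dA = Q_enc/ε₀ with Φ = E(4πr²):
E = |Q_enc|/(4πε₀r²) = (3.058×10^-6)/(4π·8.85×10^-12·(0.441)²) = 1.41e5 N/C.

1.41×10^5 N/C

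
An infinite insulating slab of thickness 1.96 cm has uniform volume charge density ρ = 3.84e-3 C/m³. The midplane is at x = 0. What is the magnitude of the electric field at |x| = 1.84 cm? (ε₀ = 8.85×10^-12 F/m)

4.25×10^6 N/C

The point |x| = 1.84 cm lies outside the slab (half-thickness 0.0098 m). A symmetric pillbox spanning the full slab encloses Q_enc = ρ·d·A.
Flux = 2EA ⇒ E = |ρ|d/(2ε₀), independent of distance outside.
E = (3.84e-3)(0.0196)/(2·8.85×10^-12) = 4.25×10^6 N/C.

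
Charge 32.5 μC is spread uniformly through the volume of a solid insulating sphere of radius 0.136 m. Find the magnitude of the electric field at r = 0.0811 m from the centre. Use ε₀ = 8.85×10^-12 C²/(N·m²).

E ≈ 9.42e6 N/C

Symmetry ⇒ E = E(r) r̂. Gaussian sphere of radius r = 0.0811 m (r < R).
Only the charge within r is enclosed: Q_enc = Q·(r/R)³ = (32.5 μC)·(0.0811 m/0.136 m)³ = 6.892e-6 C.
Since E is radial and uniform over the Gaussian sphere, Φ = E·4πr² = Q_enc/ε₀.
E = |Q_enc|/(4πε₀r²) = (6.892×10^-6)/(4π·8.85×10^-12·(0.0811)²) = 9.42e6 N/C.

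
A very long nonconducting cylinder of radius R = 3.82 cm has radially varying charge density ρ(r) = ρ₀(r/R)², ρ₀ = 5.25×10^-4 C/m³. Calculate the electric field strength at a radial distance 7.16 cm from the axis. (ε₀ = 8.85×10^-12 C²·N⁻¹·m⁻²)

Take a coaxial cylindrical Gaussian surface of radius r = 7.16 cm and length L (r > R, full charge per length enclosed).
λ_enc = 2π ∫₀^R ρ₀(r'/R)^2 r' dr' = 2πρ₀R²/4 = 1.203e-6 C/m.
Gauss's law: E·2πrL = λ_enc L/ε₀.
E = |λ_enc|/(2πε₀r) = (1.203×10^-6)/(2π·8.85×10^-12·0.0716) = 3.02e5 N/C.

|E| = 3.02×10^5 N/C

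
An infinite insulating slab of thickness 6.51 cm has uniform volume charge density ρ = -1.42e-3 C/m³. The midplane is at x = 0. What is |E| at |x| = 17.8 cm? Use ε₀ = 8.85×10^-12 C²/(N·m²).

The point |x| = 17.8 cm lies outside the slab (half-thickness 0.03255 m). A symmetric pillbox spanning the full slab encloses Q_enc = ρ·d·A.
Flux = 2EA ⇒ E = |ρ|d/(2ε₀), independent of distance outside.
E = (1.42×10^-3)(0.0651)/(2·8.85×10^-12) = 5.22×10^6 N/C.

|E| ≈ 5.22e6 N/C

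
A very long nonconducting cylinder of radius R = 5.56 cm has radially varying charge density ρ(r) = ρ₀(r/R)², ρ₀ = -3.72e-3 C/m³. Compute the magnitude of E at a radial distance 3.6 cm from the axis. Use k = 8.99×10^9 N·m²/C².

|E| ≈ 1.59e6 N/C

By cylindrical symmetry E is radial; use a coaxial Gaussian cylinder of radius 3.6 cm and length L (r < R).
Integrating ρ over the cross-section to radius r: λ_enc = (2πρ₀/R²) ∫₀^r r'^3 dr' = 2πρ₀ r^4/(4·R²) = -3.175e-6 C/m.
Applying ∮E·dA = Q_enc/ε₀ with the end caps contributing no flux:
E = 2k|λ_enc|/r = 2(8.99×10^9)(3.175×10^-6)/(0.036) = 1.59×10^6 N/C.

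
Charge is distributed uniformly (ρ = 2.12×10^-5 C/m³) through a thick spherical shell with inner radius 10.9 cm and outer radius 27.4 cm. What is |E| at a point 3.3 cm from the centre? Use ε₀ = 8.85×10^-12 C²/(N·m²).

|E| = 0 V/m

Use a concentric Gaussian sphere at r = 3.3 cm (r < 10.9 cm, inside the empty cavity).
Q_enc = 0 (all charge lies at larger r); Gauss's law gives E = 0.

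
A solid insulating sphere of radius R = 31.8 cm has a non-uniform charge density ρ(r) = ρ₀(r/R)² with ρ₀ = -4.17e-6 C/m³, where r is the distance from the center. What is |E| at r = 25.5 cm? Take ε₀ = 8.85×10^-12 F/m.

E = 1.55×10^4 N/C

Use a concentric Gaussian sphere at r = 25.5 cm (r < R).
Q_enc = ∫₀^r ρ(r')·4πr'² dr' = (4πρ₀/R²) ∫₀^r r'^4 dr' = 4πρ₀ r^5/(5·R²) = -1.117e-7 C.
Since E is radial and uniform over the Gaussian sphere, Φ = E·4πr² = Q_enc/ε₀.
E = |Q_enc|/(4πε₀r²) = (1.117×10^-7)/(4π·8.85×10^-12·(0.255)²) = 1.55e4 N/C.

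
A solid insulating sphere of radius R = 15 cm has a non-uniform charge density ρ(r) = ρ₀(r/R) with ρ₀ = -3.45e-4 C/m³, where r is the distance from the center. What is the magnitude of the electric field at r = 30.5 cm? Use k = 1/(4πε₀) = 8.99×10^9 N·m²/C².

By spherical symmetry E is radial; choose a Gaussian sphere of radius r = 30.5 cm (r > R, all charge enclosed).
Q_enc = 4π ∫₀^R ρ₀(r'/R)^1 r'² dr' = 4πρ₀R³/4 = -3.658e-6 C.
By Gauss's law, ∮E·dA = E·4πr² = Q_enc/ε₀.
E = k|Q_enc|/r² = (8.99×10^9)(3.658×10^-6)/(0.305)² = 3.54×10^5 N/C.

E ≈ 3.54×10^5 V/m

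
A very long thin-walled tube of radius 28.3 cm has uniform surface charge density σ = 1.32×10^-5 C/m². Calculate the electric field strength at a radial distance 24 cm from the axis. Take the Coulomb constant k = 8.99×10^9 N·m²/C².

Coaxial Gaussian cylinder, radius r = 24 cm, length L (r < 28.3 cm, inside the shell).
All the surface charge lies outside this cylinder: Q_enc = 0, hence E = 0.

|E| = 0 V/m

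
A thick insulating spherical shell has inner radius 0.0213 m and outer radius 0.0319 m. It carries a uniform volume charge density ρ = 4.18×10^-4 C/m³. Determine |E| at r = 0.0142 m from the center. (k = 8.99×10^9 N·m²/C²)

E = 0 (no enclosed charge)

Use a concentric Gaussian sphere at r = 0.0142 m (r < 0.0213 m, inside the empty cavity).
Q_enc = 0 (all charge lies at larger r); Gauss's law gives E = 0.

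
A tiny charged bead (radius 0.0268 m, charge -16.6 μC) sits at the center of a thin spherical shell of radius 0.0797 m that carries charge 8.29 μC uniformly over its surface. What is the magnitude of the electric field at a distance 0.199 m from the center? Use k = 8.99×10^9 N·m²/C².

By spherical symmetry E is radial; choose a Gaussian sphere of radius r = 0.199 m (r > 0.0797 m, enclosing both).
Q_enc = (-16.6 μC) + (8.29 μC) = -8.31e-6 C.
Since E is radial and uniform over the Gaussian sphere, Φ = E·4πr² = Q_enc/ε₀.
E = k|Q_enc|/r² = (8.99×10^9)(8.31×10^-6)/(0.199)² = 1.89×10^6 N/C.

|E| ≈ 1.89×10^6 N/C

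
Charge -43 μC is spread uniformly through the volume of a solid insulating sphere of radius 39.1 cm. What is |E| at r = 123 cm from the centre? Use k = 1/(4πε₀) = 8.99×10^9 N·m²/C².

By spherical symmetry E is radial; choose a Gaussian sphere of radius r = 123 cm (r > R, so the entire charge is enclosed).
Q_enc = -43 μC = -4.30e-5 C.
By Gauss's law, ∮E·dA = E·4πr² = Q_enc/ε₀.
E = k|Q_enc|/r² = (8.99×10^9)(4.30×10^-5)/(1.23)² = 2.56e5 N/C.

E = 2.56×10^5 N/C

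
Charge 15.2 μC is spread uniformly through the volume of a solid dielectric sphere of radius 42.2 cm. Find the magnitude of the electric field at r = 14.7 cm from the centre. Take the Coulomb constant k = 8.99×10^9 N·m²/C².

2.67×10^5 V/m

Use a concentric Gaussian sphere at r = 14.7 cm (r < R).
Only the charge within r is enclosed: Q_enc = Q·(r/R)³ = (15.2 μC)·(14.7 cm/42.2 cm)³ = 6.425×10^-7 C.
By Gauss's law, ∮E·dA = E·4πr² = Q_enc/ε₀.
E = k|Q_enc|/r² = (8.99×10^9)(6.425×10^-7)/(0.147)² = 2.67e5 N/C.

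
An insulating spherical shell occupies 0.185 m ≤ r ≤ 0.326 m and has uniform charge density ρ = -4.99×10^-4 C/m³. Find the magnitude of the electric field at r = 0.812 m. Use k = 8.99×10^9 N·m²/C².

By spherical symmetry E is radial; choose a Gaussian sphere of radius r = 0.812 m (r > 0.326 m, enclosing the whole shell).
Q_enc = ρ·(4π/3)(b³ − a³) = (-4.99e-4)·(4π/3)·((0.326)³ − (0.185)³) = -5.918e-5 C.
By Gauss's law, ∮E·dA = E·4πr² = Q_enc/ε₀.
E = k|Q_enc|/r² = (8.99×10^9)(5.918×10^-5)/(0.812)² = 8.07×10^5 N/C.

|E| = 8.07e5 N/C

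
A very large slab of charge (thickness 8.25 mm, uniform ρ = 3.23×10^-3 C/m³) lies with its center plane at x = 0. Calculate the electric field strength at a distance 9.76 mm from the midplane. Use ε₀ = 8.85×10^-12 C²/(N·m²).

The point |x| = 9.76 mm lies outside the slab (half-thickness 0.004125 m). A symmetric pillbox spanning the full slab encloses Q_enc = ρ·d·A.
Flux = 2EA ⇒ E = |ρ|d/(2ε₀), independent of distance outside.
E = (3.23×10^-3)(0.00825)/(2·8.85×10^-12) = 1.51×10^6 N/C.

E ≈ 1.51e6 N/C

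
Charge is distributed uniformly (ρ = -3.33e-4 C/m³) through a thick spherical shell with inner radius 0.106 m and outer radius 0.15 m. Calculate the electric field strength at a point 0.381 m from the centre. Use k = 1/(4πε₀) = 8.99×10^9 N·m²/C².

Symmetry ⇒ E = E(r) r̂. Gaussian sphere of radius r = 0.381 m (r > 0.15 m, enclosing the whole shell).
Q_enc = ρ·(4π/3)(b³ − a³) = (-3.33e-4)·(4π/3)·((0.15)³ − (0.106)³) = -3.046e-6 C.
Gauss's law: E·4πr² = Q_enc/ε₀.
E = k|Q_enc|/r² = (8.99×10^9)(3.046e-6)/(0.381)² = 1.89×10^5 N/C.

1.89×10^5 N/C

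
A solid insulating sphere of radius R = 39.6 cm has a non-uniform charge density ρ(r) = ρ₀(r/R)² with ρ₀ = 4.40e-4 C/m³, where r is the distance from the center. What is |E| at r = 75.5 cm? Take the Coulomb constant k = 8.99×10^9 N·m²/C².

Symmetry ⇒ E = E(r) r̂. Gaussian sphere of radius r = 75.5 cm (r > R, all charge enclosed).
Q_enc = 4π ∫₀^R ρ₀(r'/R)^2 r'² dr' = 4πρ₀R³/5 = 6.867e-5 C.
Since E is radial and uniform over the Gaussian sphere, Φ = E·4πr² = Q_enc/ε₀.
E = k|Q_enc|/r² = (8.99×10^9)(6.867×10^-5)/(0.755)² = 1.08×10^6 N/C.

|E| = 1.08e6 V/m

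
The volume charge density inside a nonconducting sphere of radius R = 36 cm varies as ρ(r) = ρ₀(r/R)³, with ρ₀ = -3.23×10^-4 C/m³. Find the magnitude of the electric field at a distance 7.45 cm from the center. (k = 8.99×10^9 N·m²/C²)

|E| = 4.02×10^3 N/C

Take a concentric spherical Gaussian surface of radius r = 7.45 cm (r < R).
Q_enc = ∫₀^r ρ(r')·4πr'² dr' = (4πρ₀/R³) ∫₀^r r'^5 dr' = 4πρ₀ r^6/(6·R³) = -2.479×10^-9 C.
Since E is radial and uniform over the Gaussian sphere, Φ = E·4πr² = Q_enc/ε₀.
E = k|Q_enc|/r² = (8.99×10^9)(2.479×10^-9)/(0.0745)² = 4.02×10^3 N/C.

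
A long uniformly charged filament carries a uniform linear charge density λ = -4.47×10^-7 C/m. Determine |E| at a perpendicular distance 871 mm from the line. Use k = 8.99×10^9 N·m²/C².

E ≈ 9.23×10^3 N/C

Choose a coaxial cylinder of radius r = 871 mm (arbitrary length L) as the Gaussian surface.
Q_enc = λL, so λ_enc = -4.47×10^-7 C/m.
By Gauss's law (flux through the curved wall only), E·2πrL = λ_enc L/ε₀.
E = 2k|λ_enc|/r = 2(8.99×10^9)(4.47×10^-7)/(0.871) = 9.23×10^3 N/C.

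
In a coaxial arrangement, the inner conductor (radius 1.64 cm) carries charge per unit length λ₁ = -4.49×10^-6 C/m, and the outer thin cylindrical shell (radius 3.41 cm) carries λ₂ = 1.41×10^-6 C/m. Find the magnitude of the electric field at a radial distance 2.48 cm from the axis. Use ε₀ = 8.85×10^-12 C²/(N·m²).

3.26×10^6 N/C

Take a coaxial cylindrical Gaussian surface of radius r = 2.48 cm and length L (between the conductors, 1.64 cm < r < 3.41 cm).
The shell at 3.41 cm lies outside the Gaussian surface, so λ_enc = λ₁ = -4.49×10^-6 C/m.
Since E is radial and uniform over the curved surface, Φ = E·2πrL = Q_enc/ε₀ = λ_enc L/ε₀.
E = |λ_enc|/(2πε₀r) = (4.49×10^-6)/(2π·8.85×10^-12·0.0248) = 3.26e6 N/C.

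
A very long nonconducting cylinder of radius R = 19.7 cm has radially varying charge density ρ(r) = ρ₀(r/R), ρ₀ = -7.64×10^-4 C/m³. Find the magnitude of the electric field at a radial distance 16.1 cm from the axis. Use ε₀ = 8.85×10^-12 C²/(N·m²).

Take a coaxial cylindrical Gaussian surface of radius r = 16.1 cm and length L (r < R).
Integrating ρ over the cross-section to radius r: λ_enc = (2πρ₀/R) ∫₀^r r'^2 dr' = 2πρ₀ r^3/(3·R) = -3.39×10^-5 C/m.
By Gauss's law (flux through the curved wall only), E·2πrL = λ_enc L/ε₀.
E = |λ_enc|/(2πε₀r) = (3.39×10^-5)/(2π·8.85×10^-12·0.161) = 3.79×10^6 N/C.

3.79×10^6 N/C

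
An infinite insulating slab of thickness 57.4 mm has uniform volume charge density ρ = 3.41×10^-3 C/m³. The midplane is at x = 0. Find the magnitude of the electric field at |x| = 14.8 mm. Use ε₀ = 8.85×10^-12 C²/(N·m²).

By symmetry E is perpendicular to the slab. A Gaussian pillbox from −14.8 mm to +14.8 mm (face area A) lies entirely within the slab.
Q_enc = ρ·(2x)·A and flux = 2EA, so 2EA = 2ρxA/ε₀ ⇒ E = |ρ|x/ε₀.
E = (3.41×10^-3)(0.0148)/(8.85×10^-12) = 5.70×10^6 N/C.

5.70e6 V/m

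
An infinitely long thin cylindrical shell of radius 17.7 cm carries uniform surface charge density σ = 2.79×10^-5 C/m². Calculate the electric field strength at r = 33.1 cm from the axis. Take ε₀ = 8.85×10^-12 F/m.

By cylindrical symmetry E is radial; use a coaxial Gaussian cylinder of radius 33.1 cm and length L (r > 17.7 cm).
The whole shell is enclosed: λ_enc = σ·2πR = (2.79×10^-5)·2π·(0.177) = 3.103e-5 C/m.
Since E is radial and uniform over the curved surface, Φ = E·2πrL = Q_enc/ε₀ = λ_enc L/ε₀.
E = |λ_enc|/(2πε₀r) = (3.103×10^-5)/(2π·8.85×10^-12·0.331) = 1.69×10^6 N/C.

1.69×10^6 V/m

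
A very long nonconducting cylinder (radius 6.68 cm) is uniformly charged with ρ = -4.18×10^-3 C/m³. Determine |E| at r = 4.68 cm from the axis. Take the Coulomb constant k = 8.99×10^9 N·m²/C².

|E| ≈ 1.10e7 V/m

Take a coaxial cylindrical Gaussian surface of radius r = 4.68 cm and length L (r < R).
Charge inside radius r per length L is ρ·πr²·L, so λ_enc = ρπr² = -2.876×10^-5 C/m.
By Gauss's law (flux through the curved wall only), E·2πrL = λ_enc L/ε₀.
E = 2k|λ_enc|/r = 2(8.99×10^9)(2.876e-5)/(0.0468) = 1.10×10^7 N/C.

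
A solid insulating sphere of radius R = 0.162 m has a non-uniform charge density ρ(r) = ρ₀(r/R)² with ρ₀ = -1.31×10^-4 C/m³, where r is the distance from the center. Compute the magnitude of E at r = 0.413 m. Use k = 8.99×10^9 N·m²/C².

7.38×10^4 N/C

Take a concentric spherical Gaussian surface of radius r = 0.413 m (r > R, all charge enclosed).
Q_enc = 4π ∫₀^R ρ₀(r'/R)^2 r'² dr' = 4πρ₀R³/5 = -1.40e-6 C.
Gauss's law: E·4πr² = Q_enc/ε₀.
E = k|Q_enc|/r² = (8.99×10^9)(1.40e-6)/(0.413)² = 7.38×10^4 N/C.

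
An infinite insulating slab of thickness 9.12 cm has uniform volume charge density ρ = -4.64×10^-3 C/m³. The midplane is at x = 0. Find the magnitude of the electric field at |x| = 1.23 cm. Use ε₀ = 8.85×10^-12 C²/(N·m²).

|E| = 6.45×10^6 V/m

By symmetry E is perpendicular to the slab. A Gaussian pillbox from −1.23 cm to +1.23 cm (face area A) lies entirely within the slab.
Q_enc = ρ·(2x)·A and flux = 2EA, so 2EA = 2ρxA/ε₀ ⇒ E = |ρ|x/ε₀.
E = (4.64×10^-3)(0.0123)/(8.85×10^-12) = 6.45×10^6 N/C.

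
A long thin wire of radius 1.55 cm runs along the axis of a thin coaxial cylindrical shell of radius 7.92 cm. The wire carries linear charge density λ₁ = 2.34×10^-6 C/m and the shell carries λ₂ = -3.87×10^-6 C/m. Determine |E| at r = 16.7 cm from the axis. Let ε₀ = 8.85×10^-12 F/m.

1.65e5 N/C

Choose a coaxial cylinder of radius r = 16.7 cm (arbitrary length L) as the Gaussian surface (r > 7.92 cm, enclosing both).
λ_enc = λ₁ + λ₂ = (2.34e-6) + (-3.87×10^-6) = -1.53e-6 C/m.
By Gauss's law (flux through the curved wall only), E·2πrL = λ_enc L/ε₀.
E = |λ_enc|/(2πε₀r) = (1.53e-6)/(2π·8.85×10^-12·0.167) = 1.65×10^5 N/C.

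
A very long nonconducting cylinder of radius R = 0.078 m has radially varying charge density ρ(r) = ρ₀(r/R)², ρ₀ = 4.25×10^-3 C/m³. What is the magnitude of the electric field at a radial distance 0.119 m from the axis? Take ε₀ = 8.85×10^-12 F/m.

E = 6.14e6 V/m

By cylindrical symmetry E is radial; use a coaxial Gaussian cylinder of radius 0.119 m and length L (r > R, full charge per length enclosed).
λ_enc = 2π ∫₀^R ρ₀(r'/R)^2 r' dr' = 2πρ₀R²/4 = 4.062e-5 C/m.
By Gauss's law (flux through the curved wall only), E·2πrL = λ_enc L/ε₀.
E = |λ_enc|/(2πε₀r) = (4.062e-5)/(2π·8.85×10^-12·0.119) = 6.14e6 N/C.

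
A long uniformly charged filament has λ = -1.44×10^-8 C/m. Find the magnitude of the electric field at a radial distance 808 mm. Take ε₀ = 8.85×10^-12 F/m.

E ≈ 320 N/C

Coaxial Gaussian cylinder, radius r = 808 mm, length L.
Q_enc = λL, so λ_enc = -1.44×10^-8 C/m.
Gauss's law: E·2πrL = λ_enc L/ε₀.
E = |λ_enc|/(2πε₀r) = (1.44e-8)/(2π·8.85×10^-12·0.808) = 320 N/C.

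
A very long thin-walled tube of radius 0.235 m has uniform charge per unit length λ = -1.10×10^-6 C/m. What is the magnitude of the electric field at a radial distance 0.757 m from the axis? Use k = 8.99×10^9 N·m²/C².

Coaxial Gaussian cylinder, radius r = 0.757 m, length L (r > 0.235 m).
The full line charge is enclosed: λ_enc = -1.10×10^-6 C/m.
Gauss's law: E·2πrL = λ_enc L/ε₀.
E = 2k|λ_enc|/r = 2(8.99×10^9)(1.10×10^-6)/(0.757) = 2.61e4 N/C.

E = 2.61×10^4 N/C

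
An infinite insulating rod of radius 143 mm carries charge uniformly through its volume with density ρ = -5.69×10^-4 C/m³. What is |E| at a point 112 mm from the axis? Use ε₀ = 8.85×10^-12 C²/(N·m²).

3.60×10^6 N/C

Take a coaxial cylindrical Gaussian surface of radius r = 112 mm and length L (r < R).
Charge inside radius r per length L is ρ·πr²·L, so λ_enc = ρπr² = -2.242e-5 C/m.
Gauss's law: E·2πrL = λ_enc L/ε₀.
E = |λ_enc|/(2πε₀r) = (2.242e-5)/(2π·8.85×10^-12·0.112) = 3.60e6 N/C.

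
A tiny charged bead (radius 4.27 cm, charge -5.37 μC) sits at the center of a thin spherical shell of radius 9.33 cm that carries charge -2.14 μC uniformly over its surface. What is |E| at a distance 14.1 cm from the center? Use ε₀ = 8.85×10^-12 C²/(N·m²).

Symmetry ⇒ E = E(r) r̂. Gaussian sphere of radius r = 14.1 cm (r > 9.33 cm, enclosing both).
Q_enc = (-5.37 μC) + (-2.14 μC) = -7.51×10^-6 C.
Applying ∮E·dA = Q_enc/ε₀ with Φ = E(4πr²):
E = |Q_enc|/(4πε₀r²) = (7.51e-6)/(4π·8.85×10^-12·(0.141)²) = 3.40×10^6 N/C.

E = 3.40e6 N/C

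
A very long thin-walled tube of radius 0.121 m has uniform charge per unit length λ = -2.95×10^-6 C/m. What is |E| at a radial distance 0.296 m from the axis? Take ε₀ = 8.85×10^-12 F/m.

By cylindrical symmetry E is radial; use a coaxial Gaussian cylinder of radius 0.296 m and length L (r > 0.121 m).
The full line charge is enclosed: λ_enc = -2.95e-6 C/m.
By Gauss's law (flux through the curved wall only), E·2πrL = λ_enc L/ε₀.
E = |λ_enc|/(2πε₀r) = (2.95e-6)/(2π·8.85×10^-12·0.296) = 1.79×10^5 N/C.

|E| = 1.79×10^5 V/m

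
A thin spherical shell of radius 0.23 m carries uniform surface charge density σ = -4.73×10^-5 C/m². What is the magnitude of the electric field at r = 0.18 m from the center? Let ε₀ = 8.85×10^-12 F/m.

|E| = 0 V/m

Use a concentric Gaussian sphere at r = 0.18 m (inside the shell, r < 0.23 m).
All the charge is outside the Gaussian surface: Q_enc = 0, hence E = 0 everywhere inside the shell.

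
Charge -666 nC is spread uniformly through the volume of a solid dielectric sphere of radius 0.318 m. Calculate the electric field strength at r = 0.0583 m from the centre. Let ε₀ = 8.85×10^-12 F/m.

By spherical symmetry E is radial; choose a Gaussian sphere of radius r = 0.0583 m (r < R).
For a uniform sphere the enclosed fraction is (r/R)³, so Q_enc = (-666 nC)(0.0583/0.318)³ = -4.104e-9 C.
Applying ∮E·dA = Q_enc/ε₀ with Φ = E(4πr²):
E = |Q_enc|/(4πε₀r²) = (4.104e-9)/(4π·8.85×10^-12·(0.0583)²) = 1.09e4 N/C.

E = 1.09e4 V/m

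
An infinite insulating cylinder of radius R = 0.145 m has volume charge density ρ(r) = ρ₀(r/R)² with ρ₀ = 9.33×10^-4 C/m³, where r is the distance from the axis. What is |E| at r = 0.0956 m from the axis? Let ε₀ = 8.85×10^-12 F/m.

By cylindrical symmetry E is radial; use a coaxial Gaussian cylinder of radius 0.0956 m and length L (r < R).
Integrating ρ over the cross-section to radius r: λ_enc = (2πρ₀/R²) ∫₀^r r'^3 dr' = 2πρ₀ r^4/(4·R²) = 5.822e-6 C/m.
By Gauss's law (flux through the curved wall only), E·2πrL = λ_enc L/ε₀.
E = |λ_enc|/(2πε₀r) = (5.822×10^-6)/(2π·8.85×10^-12·0.0956) = 1.10×10^6 N/C.

E ≈ 1.10×10^6 N/C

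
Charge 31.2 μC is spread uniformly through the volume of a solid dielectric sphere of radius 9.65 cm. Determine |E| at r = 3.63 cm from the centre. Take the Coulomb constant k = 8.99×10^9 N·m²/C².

Symmetry ⇒ E = E(r) r̂. Gaussian sphere of radius r = 3.63 cm (r < R).
For a uniform sphere the enclosed fraction is (r/R)³, so Q_enc = (31.2 μC)(0.0363/0.0965)³ = 1.661×10^-6 C.
Gauss's law: E·4πr² = Q_enc/ε₀.
E = k|Q_enc|/r² = (8.99×10^9)(1.661×10^-6)/(0.0363)² = 1.13×10^7 N/C.

E = 1.13×10^7 V/m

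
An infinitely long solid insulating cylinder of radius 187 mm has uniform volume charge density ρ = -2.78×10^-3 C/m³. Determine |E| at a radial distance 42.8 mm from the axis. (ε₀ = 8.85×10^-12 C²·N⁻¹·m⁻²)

|E| ≈ 6.72×10^6 N/C

Choose a coaxial cylinder of radius r = 42.8 mm (arbitrary length L) as the Gaussian surface (r < R).
Charge inside radius r per length L is ρ·πr²·L, so λ_enc = ρπr² = -1.60×10^-5 C/m.
Gauss's law: E·2πrL = λ_enc L/ε₀.
E = |λ_enc|/(2πε₀r) = (1.60×10^-5)/(2π·8.85×10^-12·0.0428) = 6.72e6 N/C.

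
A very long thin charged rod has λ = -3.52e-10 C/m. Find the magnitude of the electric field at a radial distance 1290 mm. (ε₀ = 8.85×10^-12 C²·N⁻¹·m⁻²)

Choose a coaxial cylinder of radius r = 1290 mm (arbitrary length L) as the Gaussian surface.
Q_enc = λL, so λ_enc = -3.52e-10 C/m.
Gauss's law: E·2πrL = λ_enc L/ε₀.
E = |λ_enc|/(2πε₀r) = (3.52e-10)/(2π·8.85×10^-12·1.29) = 4.91 N/C.

|E| = 4.91 N/C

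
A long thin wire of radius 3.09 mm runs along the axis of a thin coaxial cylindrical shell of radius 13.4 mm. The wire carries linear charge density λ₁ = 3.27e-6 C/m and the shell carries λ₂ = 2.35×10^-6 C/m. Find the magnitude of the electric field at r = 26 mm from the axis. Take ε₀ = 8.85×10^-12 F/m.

Take a coaxial cylindrical Gaussian surface of radius r = 26 mm and length L (r > 13.4 mm, enclosing both).
λ_enc = λ₁ + λ₂ = (3.27×10^-6) + (2.35e-6) = 5.62×10^-6 C/m.
By Gauss's law (flux through the curved wall only), E·2πrL = λ_enc L/ε₀.
E = |λ_enc|/(2πε₀r) = (5.62×10^-6)/(2π·8.85×10^-12·0.026) = 3.89e6 N/C.

3.89×10^6 V/m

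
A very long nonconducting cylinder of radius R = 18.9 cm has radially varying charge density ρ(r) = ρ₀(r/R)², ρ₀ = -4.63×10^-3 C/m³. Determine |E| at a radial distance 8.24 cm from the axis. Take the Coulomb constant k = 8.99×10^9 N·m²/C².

Choose a coaxial cylinder of radius r = 8.24 cm (arbitrary length L) as the Gaussian surface (r < R).
λ_enc = ∫₀^r ρ(r')·2πr' dr' = (2πρ₀/R²)·r^4/4 = -9.386×10^-6 C/m.
Since E is radial and uniform over the curved surface, Φ = E·2πrL = Q_enc/ε₀ = λ_enc L/ε₀.
E = 2k|λ_enc|/r = 2(8.99×10^9)(9.386e-6)/(0.0824) = 2.05×10^6 N/C.

E = 2.05×10^6 N/C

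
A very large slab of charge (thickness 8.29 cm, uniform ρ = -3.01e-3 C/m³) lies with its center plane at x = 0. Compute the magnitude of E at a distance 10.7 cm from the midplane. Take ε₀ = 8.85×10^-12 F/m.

|E| = 1.41×10^7 N/C

The point |x| = 10.7 cm lies outside the slab (half-thickness 0.04145 m). A symmetric pillbox spanning the full slab encloses Q_enc = ρ·d·A.
Flux = 2EA ⇒ E = |ρ|d/(2ε₀), independent of distance outside.
E = (3.01×10^-3)(0.0829)/(2·8.85×10^-12) = 1.41×10^7 N/C.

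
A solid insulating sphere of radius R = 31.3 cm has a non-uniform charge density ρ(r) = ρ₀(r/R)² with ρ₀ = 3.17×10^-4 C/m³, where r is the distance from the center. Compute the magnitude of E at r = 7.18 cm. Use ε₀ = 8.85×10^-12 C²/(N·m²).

2.71×10^4 N/C

Symmetry ⇒ E = E(r) r̂. Gaussian sphere of radius r = 7.18 cm (r < R).
Q_enc = ∫₀^r ρ(r')·4πr'² dr' = (4πρ₀/R²) ∫₀^r r'^4 dr' = 4πρ₀ r^5/(5·R²) = 1.552×10^-8 C.
By Gauss's law, ∮E·dA = E·4πr² = Q_enc/ε₀.
E = |Q_enc|/(4πε₀r²) = (1.552×10^-8)/(4π·8.85×10^-12·(0.0718)²) = 2.71×10^4 N/C.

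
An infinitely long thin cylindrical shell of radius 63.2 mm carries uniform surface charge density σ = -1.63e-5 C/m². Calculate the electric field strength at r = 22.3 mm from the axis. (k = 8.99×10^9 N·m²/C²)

|E| = 0 V/m

Choose a coaxial cylinder of radius r = 22.3 mm (arbitrary length L) as the Gaussian surface (r < 63.2 mm, inside the shell).
No charge is enclosed, so Gauss's law gives E·2πrL = 0 ⇒ E = 0.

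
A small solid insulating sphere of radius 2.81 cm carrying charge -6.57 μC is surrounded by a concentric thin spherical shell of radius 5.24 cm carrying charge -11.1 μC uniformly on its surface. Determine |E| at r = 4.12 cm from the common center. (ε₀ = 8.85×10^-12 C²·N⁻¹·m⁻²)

|E| = 3.48×10^7 N/C

Use a concentric Gaussian sphere at r = 4.12 cm (between the bodies, 2.81 cm < r < 5.24 cm).
The shell at 5.24 cm lies outside the Gaussian surface, so Q_enc = -6.57 μC = -6.57×10^-6 C.
Since E is radial and uniform over the Gaussian sphere, Φ = E·4πr² = Q_enc/ε₀.
E = |Q_enc|/(4πε₀r²) = (6.57×10^-6)/(4π·8.85×10^-12·(0.0412)²) = 3.48×10^7 N/C.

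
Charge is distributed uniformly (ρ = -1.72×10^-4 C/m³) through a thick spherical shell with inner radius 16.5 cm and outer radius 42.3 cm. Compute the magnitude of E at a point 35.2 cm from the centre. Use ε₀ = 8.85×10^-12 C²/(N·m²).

Take a concentric spherical Gaussian surface of radius r = 35.2 cm (within the shell material, 16.5 cm < r < 42.3 cm).
Only the shell between 16.5 cm and r is enclosed: Q_enc = ρ·(4π/3)(r³ − a³) = (-1.72×10^-4)·(4π/3)·((0.352)³ − (0.165)³) = -2.819×10^-5 C.
Since E is radial and uniform over the Gaussian sphere, Φ = E·4πr² = Q_enc/ε₀.
E = |Q_enc|/(4πε₀r²) = (2.819×10^-5)/(4π·8.85×10^-12·(0.352)²) = 2.05×10^6 N/C.

|E| ≈ 2.05×10^6 V/m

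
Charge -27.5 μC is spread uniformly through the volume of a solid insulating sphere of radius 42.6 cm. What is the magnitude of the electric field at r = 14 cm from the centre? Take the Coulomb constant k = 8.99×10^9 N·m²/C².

By spherical symmetry E is radial; choose a Gaussian sphere of radius r = 14 cm (r < R).
For a uniform sphere the enclosed fraction is (r/R)³, so Q_enc = (-27.5 μC)(0.14/0.426)³ = -9.761e-7 C.
Gauss's law: E·4πr² = Q_enc/ε₀.
E = k|Q_enc|/r² = (8.99×10^9)(9.761×10^-7)/(0.14)² = 4.48×10^5 N/C.

E = 4.48e5 V/m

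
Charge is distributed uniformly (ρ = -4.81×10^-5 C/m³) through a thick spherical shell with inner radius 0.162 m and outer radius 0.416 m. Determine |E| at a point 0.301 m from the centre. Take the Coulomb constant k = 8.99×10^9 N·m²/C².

Use a concentric Gaussian sphere at r = 0.301 m (within the shell material, 0.162 m < r < 0.416 m).
Only the shell between 0.162 m and r is enclosed: Q_enc = ρ·(4π/3)(r³ − a³) = (-4.81×10^-5)·(4π/3)·((0.301)³ − (0.162)³) = -4.638×10^-6 C.
Since E is radial and uniform over the Gaussian sphere, Φ = E·4πr² = Q_enc/ε₀.
E = k|Q_enc|/r² = (8.99×10^9)(4.638×10^-6)/(0.301)² = 4.60e5 N/C.

E = 4.60×10^5 N/C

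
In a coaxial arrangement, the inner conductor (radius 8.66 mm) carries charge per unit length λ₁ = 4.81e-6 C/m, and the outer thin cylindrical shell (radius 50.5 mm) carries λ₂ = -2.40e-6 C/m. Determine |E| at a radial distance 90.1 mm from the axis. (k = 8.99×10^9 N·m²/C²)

Coaxial Gaussian cylinder, radius r = 90.1 mm, length L (r > 50.5 mm, enclosing both).
λ_enc = λ₁ + λ₂ = (4.81×10^-6) + (-2.40×10^-6) = 2.41e-6 C/m.
By Gauss's law (flux through the curved wall only), E·2πrL = λ_enc L/ε₀.
E = 2k|λ_enc|/r = 2(8.99×10^9)(2.41e-6)/(0.0901) = 4.81e5 N/C.

|E| = 4.81×10^5 V/m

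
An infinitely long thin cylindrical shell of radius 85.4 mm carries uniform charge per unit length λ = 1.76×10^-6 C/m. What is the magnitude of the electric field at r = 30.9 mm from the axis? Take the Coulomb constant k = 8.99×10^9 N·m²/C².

|E| = 0 N/C

Choose a coaxial cylinder of radius r = 30.9 mm (arbitrary length L) as the Gaussian surface (r < 85.4 mm, inside the shell).
No charge is enclosed, so Gauss's law gives E·2πrL = 0 ⇒ E = 0.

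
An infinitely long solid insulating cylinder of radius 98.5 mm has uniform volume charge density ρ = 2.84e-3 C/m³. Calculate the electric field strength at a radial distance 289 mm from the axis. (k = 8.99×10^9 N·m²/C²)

Coaxial Gaussian cylinder, radius r = 289 mm, length L (r > 98.5 mm, full cross-section enclosed).
λ_enc = ρ·πR² = (2.84×10^-3)π(0.0985)² = 8.656×10^-5 C/m.
Applying ∮E·dA = Q_enc/ε₀ with the end caps contributing no flux:
E = 2k|λ_enc|/r = 2(8.99×10^9)(8.656e-5)/(0.289) = 5.39×10^6 N/C.

|E| = 5.39×10^6 N/C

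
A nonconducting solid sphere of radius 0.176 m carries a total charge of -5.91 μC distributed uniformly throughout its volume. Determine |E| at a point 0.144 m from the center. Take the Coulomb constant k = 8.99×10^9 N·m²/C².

By spherical symmetry E is radial; choose a Gaussian sphere of radius r = 0.144 m (r < R).
For a uniform sphere the enclosed fraction is (r/R)³, so Q_enc = (-5.91 μC)(0.144/0.176)³ = -3.237e-6 C.
Applying ∮E·dA = Q_enc/ε₀ with Φ = E(4πr²):
E = k|Q_enc|/r² = (8.99×10^9)(3.237e-6)/(0.144)² = 1.40e6 N/C.

|E| ≈ 1.40e6 V/m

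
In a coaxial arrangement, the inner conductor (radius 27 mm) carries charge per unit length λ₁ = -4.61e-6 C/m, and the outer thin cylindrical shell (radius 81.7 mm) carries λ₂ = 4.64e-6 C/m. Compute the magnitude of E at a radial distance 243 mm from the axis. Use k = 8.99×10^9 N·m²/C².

|E| ≈ 2.22×10^3 N/C

Choose a coaxial cylinder of radius r = 243 mm (arbitrary length L) as the Gaussian surface (r > 81.7 mm, enclosing both).
λ_enc = λ₁ + λ₂ = (-4.61×10^-6) + (4.64e-6) = 3.00×10^-8 C/m.
Gauss's law: E·2πrL = λ_enc L/ε₀.
E = 2k|λ_enc|/r = 2(8.99×10^9)(3.00e-8)/(0.243) = 2.22×10^3 N/C.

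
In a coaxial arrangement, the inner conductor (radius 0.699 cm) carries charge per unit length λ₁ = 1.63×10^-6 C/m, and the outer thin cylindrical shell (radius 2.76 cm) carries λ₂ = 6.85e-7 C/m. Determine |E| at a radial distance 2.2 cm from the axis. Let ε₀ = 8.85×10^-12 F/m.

|E| = 1.33×10^6 V/m

Take a coaxial cylindrical Gaussian surface of radius r = 2.2 cm and length L (between the conductors, 0.699 cm < r < 2.76 cm).
Only the inner wire is enclosed; the outer shell contributes nothing inside itself. λ_enc = λ₁ = 1.63e-6 C/m.
Gauss's law: E·2πrL = λ_enc L/ε₀.
E = |λ_enc|/(2πε₀r) = (1.63×10^-6)/(2π·8.85×10^-12·0.022) = 1.33×10^6 N/C.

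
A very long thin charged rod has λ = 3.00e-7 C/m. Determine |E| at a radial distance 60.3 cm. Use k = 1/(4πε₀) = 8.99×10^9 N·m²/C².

E ≈ 8.95×10^3 N/C

Choose a coaxial cylinder of radius r = 60.3 cm (arbitrary length L) as the Gaussian surface.
Q_enc = λL, so λ_enc = 3.00×10^-7 C/m.
Gauss's law: E·2πrL = λ_enc L/ε₀.
E = 2k|λ_enc|/r = 2(8.99×10^9)(3.00×10^-7)/(0.603) = 8.95×10^3 N/C.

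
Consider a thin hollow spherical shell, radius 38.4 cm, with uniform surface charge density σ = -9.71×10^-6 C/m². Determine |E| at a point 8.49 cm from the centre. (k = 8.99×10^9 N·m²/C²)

|E| = 0 V/m

Symmetry ⇒ E = E(r) r̂. Gaussian sphere of radius r = 8.49 cm (inside the shell, r < 38.4 cm).
All the charge is outside the Gaussian surface: Q_enc = 0, hence E = 0 everywhere inside the shell.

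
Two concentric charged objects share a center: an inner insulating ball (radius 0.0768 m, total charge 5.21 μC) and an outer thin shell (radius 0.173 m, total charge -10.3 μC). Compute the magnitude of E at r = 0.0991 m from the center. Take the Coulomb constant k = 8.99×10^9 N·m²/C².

By spherical symmetry E is radial; choose a Gaussian sphere of radius r = 0.0991 m (between the bodies, 0.0768 m < r < 0.173 m).
The shell at 0.173 m lies outside the Gaussian surface, so Q_enc = 5.21 μC = 5.21×10^-6 C.
Since E is radial and uniform over the Gaussian sphere, Φ = E·4πr² = Q_enc/ε₀.
E = k|Q_enc|/r² = (8.99×10^9)(5.21×10^-6)/(0.0991)² = 4.77×10^6 N/C.

4.77e6 N/C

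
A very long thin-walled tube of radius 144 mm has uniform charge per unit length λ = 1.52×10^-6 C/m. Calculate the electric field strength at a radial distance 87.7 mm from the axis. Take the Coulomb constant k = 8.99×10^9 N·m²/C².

|E| = 0 N/C

Coaxial Gaussian cylinder, radius r = 87.7 mm, length L (r < 144 mm, inside the shell).
No charge is enclosed, so Gauss's law gives E·2πrL = 0 ⇒ E = 0.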